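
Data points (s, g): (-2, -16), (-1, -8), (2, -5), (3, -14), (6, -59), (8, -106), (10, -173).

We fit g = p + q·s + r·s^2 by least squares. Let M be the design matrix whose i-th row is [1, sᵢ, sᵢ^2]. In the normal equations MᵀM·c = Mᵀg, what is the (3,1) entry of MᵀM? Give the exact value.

Row 3 ↔ basis s^2, column 1 ↔ basis 1, so (MᵀM)_{3,1} = Σᵢ s^2 = (4)·(1) + (1)·(1) + (4)·(1) + (9)·(1) + (36)·(1) + (64)·(1) + (100)·(1) = 218.

218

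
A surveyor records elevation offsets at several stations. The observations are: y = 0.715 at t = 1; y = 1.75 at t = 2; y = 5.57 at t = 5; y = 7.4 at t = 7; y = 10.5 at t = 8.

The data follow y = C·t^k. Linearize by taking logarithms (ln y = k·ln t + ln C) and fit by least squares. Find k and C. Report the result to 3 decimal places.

Let Y = ln y. Fitting Y = k·ln t + ln C by least squares:
Σln t = 6.3279, Σ(ln t)² = 11.1814, Σln y = 6.2944, Σln t·ln y = 11.9362.
Equations: 11.1814·k + 6.3279·ln C = 11.9362;  6.3279·k + 5·ln C = 6.2944.
Slope k = (n·Σln t·ln y − Σln t·Σln y)/(n·Σ(ln t)² − (Σln t)²) = (5·11.9362 − 6.3279·6.2944)/15.8642 = 1.25127; ln C = (Σln y − k·Σln t)/n = -0.32472, so C = exp(-0.32472) = 0.72273.

k = 1.251, C = 0.723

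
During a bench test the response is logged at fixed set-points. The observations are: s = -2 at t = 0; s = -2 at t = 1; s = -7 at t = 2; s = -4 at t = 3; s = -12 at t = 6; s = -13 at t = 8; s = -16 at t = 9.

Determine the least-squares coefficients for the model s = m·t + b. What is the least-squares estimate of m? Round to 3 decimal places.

The normal equations are: 195·m + 29·b = -348;  29·m + 7·b = -56.
Δ = 195·7 − 29² = 524.
m = ((-348)·7 − 29·(-56))/524 = -203/131; b = (195·(-56) − 29·(-348))/524 = -207/131.

m = -1.550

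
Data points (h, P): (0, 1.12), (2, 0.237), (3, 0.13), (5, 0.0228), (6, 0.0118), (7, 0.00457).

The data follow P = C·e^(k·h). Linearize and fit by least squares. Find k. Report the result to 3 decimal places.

k = -0.781

Taking logs, ln P = k·h + ln C, so regress ln P on h.
XᵀX = [[123.0000, 23.0000]; [23.0000, 6]], rhs = [-92.2607, -16.9755]ᵀ  (here Σh = 23.0000, Σ(h)² = 123.0000, Σln P = -16.9755, Σh·ln P = -92.2607).
Δ = 123.0000·6 − (23.0000)² = 209.0000; k = (-92.2607·6 − 23.0000·-16.9755)/209.0000 = -0.78052, ln C = (123.0000·-16.9755 − 23.0000·-92.2607)/209.0000 = 0.16273.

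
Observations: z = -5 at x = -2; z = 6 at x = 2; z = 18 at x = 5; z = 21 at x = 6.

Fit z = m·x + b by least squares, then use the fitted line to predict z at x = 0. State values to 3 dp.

Compute the Gram sums: Σx·x = 69, Σx = 11, Σ1 = 4.
And Σx·z = 238, Σz = 40.
So AᵀA·[m, b]ᵀ = Aᵀz: [[69, 11]; [11, 4]]·[m, b]ᵀ = [238, 40]ᵀ.
Δ = 69·4 − 11² = 155.
m = (238·4 − 11·40)/155 = 512/155; b = (69·40 − 11·238)/155 = 142/155.
At x = 0: ẑ = (512/155)·(0) + (142/155)·(1) = 142/155.

ẑ = 0.916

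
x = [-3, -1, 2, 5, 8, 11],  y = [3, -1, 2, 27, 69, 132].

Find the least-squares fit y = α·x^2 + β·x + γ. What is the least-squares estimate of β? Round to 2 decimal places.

β = 0.75

Entries of AᵀA: Σx^2·x^2 = 19460, Σx^2·x = 1948, Σx^2 = 224, Σx·x = 224, Σx = 22, Σ1 = 6.
Moment sums: Σx^2·y = 21097, Σx·y = 2135, Σy = 232.
AᵀA·[α, β, γ]ᵀ = Aᵀy becomes [[19460, 1948, 224]; [1948, 224, 22]; [224, 22, 6]]·[α, β, γ]ᵀ = [21097, 2135, 232]ᵀ.
Row-reducing yields α = 11181/10708, β = 10076/13385, γ = -41172/13385.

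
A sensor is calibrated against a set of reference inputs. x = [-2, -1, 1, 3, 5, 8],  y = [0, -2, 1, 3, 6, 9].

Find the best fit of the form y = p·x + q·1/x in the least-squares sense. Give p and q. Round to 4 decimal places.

Entries of MᵀM: Σx·x = 104, Σx·1/x = 6, Σ1/x·1/x = 34801/14400.
Right-hand side: Σx·y = 114, Σ1/x·y = 253/40.
Normal equations: [[104, 6]; [6, 34801/14400]]·[p, q]ᵀ = [114, 253/40]ᵀ.
Eliminating q: (34801/14400)·(row 1) − 6·(row 2) gives (387613/1800)·p = (34801/14400)·114 − 6·(253/40) = 570139/2400, so p = 1710417/1550452.
Then q = ((253/40) − 6·(1710417/1550452))/(34801/14400) = -47160/387613.

p = 1.1032, q = -0.1217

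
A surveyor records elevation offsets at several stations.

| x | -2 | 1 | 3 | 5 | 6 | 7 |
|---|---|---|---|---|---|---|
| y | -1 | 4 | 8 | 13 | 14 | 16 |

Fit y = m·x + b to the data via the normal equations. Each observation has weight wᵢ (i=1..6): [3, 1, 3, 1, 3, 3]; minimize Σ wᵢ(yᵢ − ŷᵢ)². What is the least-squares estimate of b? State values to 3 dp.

b = 2.610

The normal system MᵀWM·[m, b]ᵀ = MᵀWy is [[320, 48]; [48, 14]]·[m, b]ᵀ = [735, 128]ᵀ.
Eliminating b: 14·(row 1) − 48·(row 2) gives 2176·m = 14·735 − 48·128 = 4146, so m = 2073/1088.
Then b = (128 − 48·(2073/1088))/14 = 355/136.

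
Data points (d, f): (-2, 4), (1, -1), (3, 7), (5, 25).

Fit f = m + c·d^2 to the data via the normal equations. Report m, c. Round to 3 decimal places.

Forming MᵀM = [[4, 39]; [39, 723]] and Mᵀf = [35, 703]ᵀ gives MᵀM·[m, c]ᵀ = Mᵀf.
Eliminating c: 723·(row 1) − 39·(row 2) gives 1371·m = 723·35 − 39·703 = -2112, so m = -704/457.
Then c = (703 − 39·(-704/457))/723 = 1447/1371.

m = -1.540, c = 1.055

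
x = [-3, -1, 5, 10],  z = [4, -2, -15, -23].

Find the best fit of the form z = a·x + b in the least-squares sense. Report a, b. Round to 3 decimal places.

a = -2.062, b = -3.329

The normal system MᵀM·[a, b]ᵀ = Mᵀz is [[135, 11]; [11, 4]]·[a, b]ᵀ = [-315, -36]ᵀ.
Δ = 135·4 − 11² = 419.
a = ((-315)·4 − 11·(-36))/419 = -864/419; b = (135·(-36) − 11·(-315))/419 = -1395/419.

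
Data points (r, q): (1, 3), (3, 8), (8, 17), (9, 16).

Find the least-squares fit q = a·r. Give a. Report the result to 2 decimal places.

Normal-equation sums: Σr·r = 155.
For Aᵀq: Σr·q = 307.
Normal equations: [[155]]·[a]ᵀ = [307]ᵀ.
Hence a = 307 / 155 ≈ 1.98065.

a = 1.98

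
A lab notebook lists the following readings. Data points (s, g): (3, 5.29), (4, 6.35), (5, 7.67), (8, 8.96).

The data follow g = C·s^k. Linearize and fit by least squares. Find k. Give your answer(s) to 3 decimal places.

k = 0.541

Let Y = ln g. Fitting Y = k·ln s + ln C by least squares:
XᵀX = [[10.0431, 6.1738]; [6.1738, 4]], rhs = [12.2313, 7.7444]ᵀ  (here Σln s = 6.1738, Σ(ln s)² = 10.0431, Σln g = 7.7444, Σln s·ln g = 12.2313).
Δ = 10.0431·4 − (6.1738)² = 2.0569; k = (12.2313·4 − 6.1738·7.7444)/2.0569 = 0.54113, ln C = (10.0431·7.7444 − 6.1738·12.2313)/2.0569 = 1.10089.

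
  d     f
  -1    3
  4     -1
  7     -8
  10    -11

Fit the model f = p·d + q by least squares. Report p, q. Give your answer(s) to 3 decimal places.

p = -1.333, q = 2.417

From the data, Σd·d = 166, Σd = 20, Σ1 = 4.
Moment sums: Σd·f = -173, Σf = -17.
det = 166·4 − 20² = 264.
p = ((-173)·4 − 20·(-17))/264 = -4/3; q = (166·(-17) − 20·(-173))/264 = 29/12.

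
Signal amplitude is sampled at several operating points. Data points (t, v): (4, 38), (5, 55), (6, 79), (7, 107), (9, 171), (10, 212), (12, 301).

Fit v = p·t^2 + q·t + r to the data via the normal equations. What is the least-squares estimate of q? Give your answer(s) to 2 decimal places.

Entries of MᵀM: Σt^2·t^2 = 41875, Σt^2·t = 4205, Σt^2 = 451, Σt·t = 451, Σt = 53, Σ1 = 7.
And Σt^2·v = 88465, Σt·v = 8921, Σv = 963.
Row-reducing yields p = 7445/3696, q = 937/1232, r = 3755/1848.

q = 0.76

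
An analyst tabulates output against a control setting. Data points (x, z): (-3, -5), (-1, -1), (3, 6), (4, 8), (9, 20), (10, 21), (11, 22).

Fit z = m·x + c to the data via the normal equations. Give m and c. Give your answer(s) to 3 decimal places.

m = 2.002, c = 0.703

Entries of AᵀA: Σx·x = 337, Σx = 33, Σ1 = 7.
Moment sums: Σx·z = 698, Σz = 71.
AᵀA·[m, c]ᵀ = Aᵀz becomes [[337, 33]; [33, 7]]·[m, c]ᵀ = [698, 71]ᵀ.
det = 337·7 − 33² = 1270.
m = (698·7 − 33·71)/1270 = 2543/1270; c = (337·71 − 33·698)/1270 = 893/1270.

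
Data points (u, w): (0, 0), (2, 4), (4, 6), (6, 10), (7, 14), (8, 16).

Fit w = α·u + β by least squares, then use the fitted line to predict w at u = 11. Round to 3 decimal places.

ŵ = 21.060

MᵀM·[α, β]ᵀ = Mᵀw reads: 169·α + 27·β = 318;  27·α + 6·β = 50.
Eliminating β: 6·(row 1) − 27·(row 2) gives 285·α = 6·318 − 27·50 = 558, so α = 186/95.
Then β = (50 − 27·(186/95))/6 = -136/285.
At u = 11: ŵ = (186/95)·(11) + (-136/285)·(1) = 6002/285.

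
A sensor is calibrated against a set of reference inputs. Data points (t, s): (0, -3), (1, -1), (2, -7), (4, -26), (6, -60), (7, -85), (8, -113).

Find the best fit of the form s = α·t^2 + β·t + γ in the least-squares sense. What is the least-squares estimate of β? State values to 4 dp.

β = 2.3428

The normal equations are: 8066·α + 1144·β + 170·γ = -14002;  1144·α + 170·β + 28·γ = -1978;  170·α + 28·β + 7·γ = -295.
Row-reducing yields α = -1588/789, β = 53605/22881, γ = -20095/7627.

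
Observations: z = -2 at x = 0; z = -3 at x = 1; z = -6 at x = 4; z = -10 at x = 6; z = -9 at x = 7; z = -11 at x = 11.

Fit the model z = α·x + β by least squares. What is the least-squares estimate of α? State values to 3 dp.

α = -0.879

With design matrix A, AᵀA = [[223, 29]; [29, 6]] and Aᵀz = [-271, -41]ᵀ.
Eliminating β: 6·(row 1) − 29·(row 2) gives 497·α = 6·(-271) − 29·(-41) = -437, so α = -437/497.
Then β = ((-41) − 29·(-437/497))/6 = -1284/497.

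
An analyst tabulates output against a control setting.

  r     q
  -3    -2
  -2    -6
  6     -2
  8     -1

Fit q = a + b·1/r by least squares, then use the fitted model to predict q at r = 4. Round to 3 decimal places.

q̂ = -0.750

Sums needed: Σ1 = 4, Σ1/r = -13/24, Σ1/r·1/r = 233/576.
Right-hand side: Σq = -11, Σ1/r·q = 77/24.
XᵀX·[a, b]ᵀ = Xᵀq becomes [[4, -13/24]; [-13/24, 233/576]]·[a, b]ᵀ = [-11, 77/24]ᵀ.
Δ = 4·(233/576) − (-13/24)² = 763/576.
a = ((-11)·(233/576) − (-13/24)·(77/24))/(763/576) = -1562/763; b = (4·(77/24) − (-13/24)·(-11))/(763/576) = 3960/763.
At r = 4: q̂ = (-1562/763)·(1) + (3960/763)·(1/4) = -572/763.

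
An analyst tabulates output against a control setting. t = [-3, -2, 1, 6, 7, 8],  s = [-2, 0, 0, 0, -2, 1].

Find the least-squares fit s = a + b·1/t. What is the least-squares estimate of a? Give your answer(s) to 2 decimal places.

a = -0.56

With design matrix X, XᵀX = [[6, 101/168]; [101/168, 40217/28224]] and Xᵀs = [-3, 85/168]ᵀ.
det = 6·(40217/28224) − (101/168)² = 231101/28224.
a = ((-3)·(40217/28224) − (101/168)·(85/168))/(231101/28224) = -129236/231101; b = (6·(85/168) − (101/168)·(-3))/(231101/28224) = 136584/231101.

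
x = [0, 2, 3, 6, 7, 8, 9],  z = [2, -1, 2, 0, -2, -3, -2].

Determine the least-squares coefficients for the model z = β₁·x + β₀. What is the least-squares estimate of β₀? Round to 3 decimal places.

β₀ = 1.782

The normal equations are: 243·β₁ + 35·β₀ = -52;  35·β₁ + 7·β₀ = -4.
(Σx·x = 243, Σx = 35, Σ1 = 7, Σx·z = -52, Σz = -4.)
det = 243·7 − 35² = 476.
β₁ = ((-52)·7 − 35·(-4))/476 = -8/17; β₀ = (243·(-4) − 35·(-52))/476 = 212/119.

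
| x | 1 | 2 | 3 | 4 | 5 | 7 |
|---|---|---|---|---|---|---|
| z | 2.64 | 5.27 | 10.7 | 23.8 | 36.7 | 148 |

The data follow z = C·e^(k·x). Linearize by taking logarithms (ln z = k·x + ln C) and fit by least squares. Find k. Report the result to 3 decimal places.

k = 0.668

Let Y = ln z. Fitting Y = k·x + ln C by least squares:
XᵀX = [[104.0000, 22.0000]; [22.0000, 6]], rhs = [77.0787, 16.7727]ᵀ  (here Σx = 22.0000, Σ(x)² = 104.0000, Σln z = 16.7727, Σx·ln z = 77.0787).
Slope k = (n·Σx·ln z − Σx·Σln z)/(n·Σ(x)² − (Σx)²) = (6·77.0787 − 22.0000·16.7727)/140.0000 = 0.66766; ln C = (Σln z − k·Σx)/n = 0.34738.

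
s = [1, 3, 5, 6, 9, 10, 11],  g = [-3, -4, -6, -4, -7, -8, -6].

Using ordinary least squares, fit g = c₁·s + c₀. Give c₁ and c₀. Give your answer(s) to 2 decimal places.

c₁ = -0.40, c₀ = -2.84

The normal equations are: 373·c₁ + 45·c₀ = -278;  45·c₁ + 7·c₀ = -38.
(Σs·s = 373, Σs = 45, Σ1 = 7, Σs·g = -278, Σg = -38.)
Determinant 373·7 − 45² = 586.
c₁ = ((-278)·7 − 45·(-38))/586 = -118/293; c₀ = (373·(-38) − 45·(-278))/586 = -832/293.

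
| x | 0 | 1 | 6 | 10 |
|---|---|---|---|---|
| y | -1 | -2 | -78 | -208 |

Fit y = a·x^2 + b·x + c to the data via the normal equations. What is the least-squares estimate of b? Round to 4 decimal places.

Entries of AᵀA: Σx^2·x^2 = 11297, Σx^2·x = 1217, Σx^2 = 137, Σx·x = 137, Σx = 17, Σ1 = 4.
And Σx^2·y = -23610, Σx·y = -2550, Σy = -289.
AᵀA·[a, b, c]ᵀ = Aᵀy becomes [[11297, 1217, 137]; [1217, 137, 17]; [137, 17, 4]]·[a, b, c]ᵀ = [-23610, -2550, -289]ᵀ.
Inverting the 3×3 Gram matrix, [a, b, c]ᵀ = [-3257/1650, -1753/1650, -7/55]ᵀ.

b = -1.0624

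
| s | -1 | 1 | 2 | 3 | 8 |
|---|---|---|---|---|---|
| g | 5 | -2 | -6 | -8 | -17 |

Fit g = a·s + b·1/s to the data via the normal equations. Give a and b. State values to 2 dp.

With design matrix M, MᵀM = [[79, 5]; [5, 1369/576]] and Mᵀg = [-179, -355/24]ᵀ.
det = 79·(1369/576) − 5² = 93751/576.
a = ((-179)·(1369/576) − 5·(-355/24))/(93751/576) = -202451/93751; b = (79·(-355/24) − 5·(-179))/(93751/576) = -157560/93751.

a = -2.16, b = -1.68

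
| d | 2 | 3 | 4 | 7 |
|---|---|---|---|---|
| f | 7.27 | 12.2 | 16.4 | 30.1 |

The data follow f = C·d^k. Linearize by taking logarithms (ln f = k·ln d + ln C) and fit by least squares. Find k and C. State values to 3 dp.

Linearized form: ln f = k·ln d + ln C. From the 4 transformed points,
Σln d = 5.1240, Σ(ln d)² = 7.3958, Σln f = 10.6870, Σln d·ln f = 14.6259.
Normal system: [[7.3958, 5.1240]; [5.1240, 4]]·[k, ln C]ᵀ = [14.6259, 10.6870]ᵀ.
Δ = 7.3958·4 − (5.1240)² = 3.3281; k = (14.6259·4 − 5.1240·10.6870)/3.3281 = 1.12490, ln C = (7.3958·10.6870 − 5.1240·14.6259)/3.3281 = 1.23076, so C = exp(1.23076) = 3.42384.

k = 1.125, C = 3.424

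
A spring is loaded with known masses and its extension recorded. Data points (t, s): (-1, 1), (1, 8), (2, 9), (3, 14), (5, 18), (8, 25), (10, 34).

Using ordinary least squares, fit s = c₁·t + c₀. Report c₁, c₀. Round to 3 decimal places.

c₁ = 2.837, c₀ = 4.224

The normal equations are: 204·c₁ + 28·c₀ = 697;  28·c₁ + 7·c₀ = 109.
(Σt·t = 204, Σt = 28, Σ1 = 7, Σt·s = 697, Σs = 109.)
Δ = 204·7 − 28² = 644.
c₁ = (697·7 − 28·109)/644 = 261/92; c₀ = (204·109 − 28·697)/644 = 680/161.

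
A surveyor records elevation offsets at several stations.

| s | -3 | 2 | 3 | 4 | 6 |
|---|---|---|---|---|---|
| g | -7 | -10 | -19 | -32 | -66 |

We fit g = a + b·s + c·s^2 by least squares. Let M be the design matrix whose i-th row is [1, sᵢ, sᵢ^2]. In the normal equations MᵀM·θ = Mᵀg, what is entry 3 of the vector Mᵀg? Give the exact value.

-3162

Entry 3 ↔ basis s^2, so (Mᵀg)_{3} = Σᵢ (s^2)·gᵢ = (9)·(-7) + (4)·(-10) + (9)·(-19) + (16)·(-32) + (36)·(-66) = -3162.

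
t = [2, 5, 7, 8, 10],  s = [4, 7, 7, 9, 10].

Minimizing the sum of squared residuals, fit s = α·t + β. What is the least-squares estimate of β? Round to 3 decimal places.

Forming MᵀM = [[242, 32]; [32, 5]] and Mᵀs = [264, 37]ᵀ gives MᵀM·[α, β]ᵀ = Mᵀs.
det = 242·5 − 32² = 186.
α = (264·5 − 32·37)/186 = 68/93; β = (242·37 − 32·264)/186 = 253/93.

β = 2.720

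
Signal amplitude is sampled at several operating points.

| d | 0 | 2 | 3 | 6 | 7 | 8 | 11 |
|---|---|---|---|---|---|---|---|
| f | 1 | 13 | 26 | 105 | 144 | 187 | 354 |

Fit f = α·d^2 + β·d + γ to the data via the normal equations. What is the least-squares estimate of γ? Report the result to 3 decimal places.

Setting ∂/∂α … = 0 gives: 22531·α + 2437·β + 283·γ = 65924;  2437·α + 283·β + 37·γ = 7132;  283·α + 37·β + 7·γ = 830.
Solving the 3×3 system (Gaussian elimination) gives α = 1998/679, β = -3427/12222, γ = 1903/1746.

γ = 1.090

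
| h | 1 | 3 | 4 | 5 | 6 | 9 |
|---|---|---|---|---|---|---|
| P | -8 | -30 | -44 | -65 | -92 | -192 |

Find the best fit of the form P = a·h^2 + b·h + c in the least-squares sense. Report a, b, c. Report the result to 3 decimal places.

a = -2.140, b = -1.575, c = -4.567

The normal system XᵀX·[a, b, c]ᵀ = XᵀP is [[8820, 1162, 168]; [1162, 168, 28]; [168, 28, 6]]·[a, b, c]ᵀ = [-21471, -2879, -431]ᵀ.
Solving the 3×3 system (Gaussian elimination) gives a = -4943/2310, b = -1213/770, c = -137/30.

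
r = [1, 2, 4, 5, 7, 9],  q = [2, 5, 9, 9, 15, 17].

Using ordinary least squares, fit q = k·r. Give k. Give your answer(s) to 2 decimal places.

Setting ∂/∂k … = 0 gives: 176·k = 351.
Hence k = 351 / 176 ≈ 1.99432.

k = 1.99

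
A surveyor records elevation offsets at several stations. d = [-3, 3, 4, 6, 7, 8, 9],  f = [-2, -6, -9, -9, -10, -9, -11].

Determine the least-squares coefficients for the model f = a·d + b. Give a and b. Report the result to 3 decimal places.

a = -0.718, b = -4.512

Sums needed: Σd·d = 264, Σd = 34, Σ1 = 7.
For Mᵀf: Σd·f = -343, Σf = -56.
Eliminating b: 7·(row 1) − 34·(row 2) gives 692·a = 7·(-343) − 34·(-56) = -497, so a = -497/692.
Then b = ((-56) − 34·(-497/692))/7 = -1561/346.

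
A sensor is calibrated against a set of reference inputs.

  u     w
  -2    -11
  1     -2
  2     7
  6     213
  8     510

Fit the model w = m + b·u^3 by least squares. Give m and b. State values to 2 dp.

Normal-equation sums: Σ1 = 5, Σu^3 = 729, Σu^3·u^3 = 308929.
And Σw = 717, Σu^3·w = 307270.
Normal equations: [[5, 729]; [729, 308929]]·[m, b]ᵀ = [717, 307270]ᵀ.
Δ = 5·308929 − 729² = 1013204.
m = (717·308929 − 729·307270)/1013204 = -2497737/1013204; b = (5·307270 − 729·717)/1013204 = 1013657/1013204.

m = -2.47, b = 1.00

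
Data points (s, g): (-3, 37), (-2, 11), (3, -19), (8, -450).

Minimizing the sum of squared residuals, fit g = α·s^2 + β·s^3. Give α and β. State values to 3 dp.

XᵀX·[α, β]ᵀ = Xᵀg reads: 4274·α + 32736·β = -28594;  32736·α + 263666·β = -232000.
(Σs^2·s^2 = 4274, Σs^2·s^3 = 32736, Σs^3·s^3 = 263666, Σs^2·g = -28594, Σs^3·g = -232000.)
Eliminating β: 263666·(row 1) − 32736·(row 2) gives 55262788·α = 263666·(-28594) − 32736·(-232000) = 55486396, so α = 1981657/1973671.
Then β = ((-232000) − 32736·(1981657/1973671))/263666 = -1982672/1973671.

α = 1.004, β = -1.005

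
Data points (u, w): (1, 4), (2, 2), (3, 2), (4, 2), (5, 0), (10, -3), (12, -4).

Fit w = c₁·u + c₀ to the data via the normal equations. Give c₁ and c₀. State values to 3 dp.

With design matrix X, XᵀX = [[299, 37]; [37, 7]] and Xᵀw = [-56, 3]ᵀ.
det = 299·7 − 37² = 724.
c₁ = ((-56)·7 − 37·3)/724 = -503/724; c₀ = (299·3 − 37·(-56))/724 = 2969/724.

c₁ = -0.695, c₀ = 4.101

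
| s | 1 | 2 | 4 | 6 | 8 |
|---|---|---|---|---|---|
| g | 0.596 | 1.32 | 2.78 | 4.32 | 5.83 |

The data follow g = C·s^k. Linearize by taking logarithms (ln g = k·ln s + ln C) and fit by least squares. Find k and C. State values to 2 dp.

k = 1.10, C = 0.61

With ln gᵢ as the transformed response and ln sᵢ as the regressor:
Σln s = 5.9506, Σ(ln s)² = 9.9367, Σln g = 4.0088, Σln s·ln g = 7.8978.
Equations: 9.9367·k + 5.9506·ln C = 7.8978;  5.9506·k + 5·ln C = 4.0088.
Solving (det = 14.2736): k = 1.09528, ln C = -0.50176, so C = exp(-0.50176) = 0.60547.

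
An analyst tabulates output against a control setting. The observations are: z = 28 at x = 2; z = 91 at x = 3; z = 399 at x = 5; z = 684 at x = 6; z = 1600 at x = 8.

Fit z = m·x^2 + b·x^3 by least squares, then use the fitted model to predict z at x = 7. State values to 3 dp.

ẑ = 1077.855

Setting ∂/∂m … = 0 gives: 6114·m + 43944·b = 137930;  43944·m + 325218·b = 1019500.
(Σx^2·x^2 = 6114, Σx^2·x^3 = 43944, Σx^3·x^3 = 325218, Σx^2·z = 137930, Σx^3·z = 1019500.)
Δ = 6114·325218 − 43944² = 57307716.
m = (137930·325218 − 43944·1019500)/57307716 = 1566965/1591881; b = (6114·1019500 − 43944·137930)/57307716 = 4778530/1591881.
At x = 7: ẑ = (1566965/1591881)·(49) + (4778530/1591881)·(343) = 571939025/530627.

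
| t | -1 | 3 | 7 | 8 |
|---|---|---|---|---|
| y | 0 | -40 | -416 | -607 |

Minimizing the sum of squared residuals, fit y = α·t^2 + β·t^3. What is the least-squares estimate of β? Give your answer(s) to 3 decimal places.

β = -1.003

Setting ∂/∂α … = 0 gives: 6579·α + 49817·β = -59592;  49817·α + 380523·β = -454552.
(Σt^2·t^2 = 6579, Σt^2·t^3 = 49817, Σt^3·t^3 = 380523, Σt^2·y = -59592, Σt^3·y = -454552.)
Determinant 6579·380523 − 49817² = 21727328.
α = ((-59592)·380523 − 49817·(-454552))/21727328 = -990926/678979; β = (6579·(-454552) − 49817·(-59592))/21727328 = -681342/678979.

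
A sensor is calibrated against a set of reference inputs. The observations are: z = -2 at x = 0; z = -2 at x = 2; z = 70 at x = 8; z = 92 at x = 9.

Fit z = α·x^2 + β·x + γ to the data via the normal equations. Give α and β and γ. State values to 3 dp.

AᵀA·[α, β, γ]ᵀ = Aᵀz reads: 10673·α + 1249·β + 149·γ = 11924;  1249·α + 149·β + 19·γ = 1384;  149·α + 19·β + 4·γ = 158.
Inverting the 3×3 Gram matrix, [α, β, γ]ᵀ = [132/89, -1282/445, -918/445]ᵀ.

α = 1.483, β = -2.881, γ = -2.063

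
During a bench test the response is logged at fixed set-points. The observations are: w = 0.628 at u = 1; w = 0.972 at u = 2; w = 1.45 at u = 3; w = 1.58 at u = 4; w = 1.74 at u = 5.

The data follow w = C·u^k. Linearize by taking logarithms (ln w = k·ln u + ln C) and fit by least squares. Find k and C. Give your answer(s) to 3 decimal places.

Let Y = ln w. Fitting Y = k·ln u + ln C by least squares:
Over the data: Σln u = 4.7875, Σ(ln u)² = 6.1995, Σln w = 0.8893, Σln u·ln w = 1.9141.
Normal system: [[6.1995, 4.7875]; [4.7875, 5]]·[k, ln C]ᵀ = [1.9141, 0.8893]ᵀ.
Solving (det = 8.0774): k = 0.65777, ln C = -0.45196, so C = exp(-0.45196) = 0.63638.

k = 0.658, C = 0.636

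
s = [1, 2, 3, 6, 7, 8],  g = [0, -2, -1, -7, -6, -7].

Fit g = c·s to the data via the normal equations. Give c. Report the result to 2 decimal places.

Compute the Gram sums: Σs·s = 163.
And Σs·g = -147.
XᵀX·[c]ᵀ = Xᵀg becomes [[163]]·[c]ᵀ = [-147]ᵀ.
c = (-147)/163 = -0.90184.

c = -0.90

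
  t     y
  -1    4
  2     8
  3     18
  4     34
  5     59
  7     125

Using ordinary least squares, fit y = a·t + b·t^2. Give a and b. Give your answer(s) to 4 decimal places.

a = -2.7022, b = 2.9205

The normal system AᵀA·[a, b]ᵀ = Aᵀy is [[104, 566]; [566, 3380]]·[a, b]ᵀ = [1372, 8342]ᵀ.
Determinant 104·3380 − 566² = 31164.
a = (1372·3380 − 566·8342)/31164 = -21053/7791; b = (104·8342 − 566·1372)/31164 = 22754/7791.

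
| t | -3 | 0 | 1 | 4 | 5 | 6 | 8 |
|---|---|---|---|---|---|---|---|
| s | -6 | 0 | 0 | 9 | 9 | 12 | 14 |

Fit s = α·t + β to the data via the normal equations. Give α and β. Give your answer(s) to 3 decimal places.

α = 1.920, β = -0.333

Compute the Gram sums: Σt·t = 151, Σt = 21, Σ1 = 7.
Moment sums: Σt·s = 283, Σs = 38.
AᵀA·[α, β]ᵀ = Aᵀs becomes [[151, 21]; [21, 7]]·[α, β]ᵀ = [283, 38]ᵀ.
Determinant 151·7 − 21² = 616.
α = (283·7 − 21·38)/616 = 169/88; β = (151·38 − 21·283)/616 = -205/616.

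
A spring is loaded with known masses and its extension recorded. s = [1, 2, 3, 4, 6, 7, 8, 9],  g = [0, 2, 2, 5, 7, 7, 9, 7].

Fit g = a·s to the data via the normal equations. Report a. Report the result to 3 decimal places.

The normal equations are: 260·a = 256.
Hence a = 256 / 260 ≈ 0.984615.

a = 0.985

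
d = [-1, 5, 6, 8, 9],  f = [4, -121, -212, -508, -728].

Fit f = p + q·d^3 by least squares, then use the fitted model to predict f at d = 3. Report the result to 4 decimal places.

f̂ = -23.0516

Entries of XᵀX: Σ1 = 5, Σd^3 = 1581, Σd^3·d^3 = 855867.
Right-hand side: Σf = -1565, Σd^3·f = -851729.
Determinant 5·855867 − 1581² = 1779774.
p = ((-1565)·855867 − 1581·(-851729))/1779774 = 1191949/296629; q = (5·(-851729) − 1581·(-1565))/1779774 = -892190/889887.
At d = 3: f̂ = (1191949/296629)·(1) + (-892190/889887)·(27) = -6837761/296629.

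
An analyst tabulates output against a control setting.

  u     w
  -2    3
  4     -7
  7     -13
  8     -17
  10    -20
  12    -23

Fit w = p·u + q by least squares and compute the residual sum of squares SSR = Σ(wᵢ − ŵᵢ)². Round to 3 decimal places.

SSR = 3.941

Sums needed: Σu·u = 377, Σu = 39, Σ1 = 6.
And Σu·w = -737, Σw = -77.
So AᵀA·[p, q]ᵀ = Aᵀw: [[377, 39]; [39, 6]]·[p, q]ᵀ = [-737, -77]ᵀ.
Eliminating q: 6·(row 1) − 39·(row 2) gives 741·p = 6·(-737) − 39·(-77) = -1419, so p = -473/247.
Then q = ((-77) − 39·(-473/247))/6 = -22/57.
Residuals: -329/741, 775/741, 586/741, -959/741, -344/741, 271/741; SSR = 2920/741.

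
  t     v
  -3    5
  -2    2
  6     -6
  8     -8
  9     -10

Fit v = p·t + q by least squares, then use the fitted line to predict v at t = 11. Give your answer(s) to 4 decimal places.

v̂ = -11.8653

From the data, Σt·t = 194, Σt = 18, Σ1 = 5.
And Σt·v = -209, Σv = -17.
MᵀM·[p, q]ᵀ = Mᵀv becomes [[194, 18]; [18, 5]]·[p, q]ᵀ = [-209, -17]ᵀ.
Δ = 194·5 − 18² = 646.
p = ((-209)·5 − 18·(-17))/646 = -739/646; q = (194·(-17) − 18·(-209))/646 = 232/323.
At t = 11: v̂ = (-739/646)·(11) + (232/323)·(1) = -7665/646.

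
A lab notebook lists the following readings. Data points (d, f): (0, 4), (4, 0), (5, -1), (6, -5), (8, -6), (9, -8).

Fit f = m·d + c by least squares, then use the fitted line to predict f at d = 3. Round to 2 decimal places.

Entries of MᵀM: Σd·d = 222, Σd = 32, Σ1 = 6.
And Σd·f = -155, Σf = -16.
Normal equations: [[222, 32]; [32, 6]]·[m, c]ᵀ = [-155, -16]ᵀ.
det = 222·6 − 32² = 308.
m = ((-155)·6 − 32·(-16))/308 = -19/14; c = (222·(-16) − 32·(-155))/308 = 32/7.
At d = 3: f̂ = (-19/14)·(3) + (32/7)·(1) = 1/2.

f̂ = 0.50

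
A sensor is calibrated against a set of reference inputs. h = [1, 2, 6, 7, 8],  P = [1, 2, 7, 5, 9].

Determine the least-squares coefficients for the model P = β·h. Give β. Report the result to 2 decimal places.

The normal system XᵀX·[β]ᵀ = XᵀP is [[154]]·[β]ᵀ = [154]ᵀ.
Hence β = 154 / 154 ≈ 1.

β = 1.00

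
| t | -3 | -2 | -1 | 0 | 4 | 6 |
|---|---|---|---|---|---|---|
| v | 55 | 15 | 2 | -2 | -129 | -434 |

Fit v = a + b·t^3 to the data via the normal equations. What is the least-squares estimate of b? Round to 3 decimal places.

Normal-equation sums: Σ1 = 6, Σt^3 = 244, Σt^3·t^3 = 51546.
And Σv = -493, Σt^3·v = -103607.
Δ = 6·51546 − 244² = 249740.
a = ((-493)·51546 − 244·(-103607))/249740 = -13207/24974; b = (6·(-103607) − 244·(-493))/249740 = -50135/24974.

b = -2.007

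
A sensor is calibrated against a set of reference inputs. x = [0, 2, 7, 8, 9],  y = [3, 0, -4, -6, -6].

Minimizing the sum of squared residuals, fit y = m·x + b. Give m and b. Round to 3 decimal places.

m = -0.994, b = 2.567

Sums needed: Σx·x = 198, Σx = 26, Σ1 = 5.
Moment sums: Σx·y = -130, Σy = -13.
det = 198·5 − 26² = 314.
m = ((-130)·5 − 26·(-13))/314 = -156/157; b = (198·(-13) − 26·(-130))/314 = 403/157.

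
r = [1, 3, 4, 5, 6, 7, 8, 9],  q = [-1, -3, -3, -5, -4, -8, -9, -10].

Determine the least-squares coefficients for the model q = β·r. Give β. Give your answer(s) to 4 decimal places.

β = -1.0285

Normal-equation sums: Σr·r = 281.
Moment sums: Σr·q = -289.
Hence β = -289 / 281 ≈ -1.02847.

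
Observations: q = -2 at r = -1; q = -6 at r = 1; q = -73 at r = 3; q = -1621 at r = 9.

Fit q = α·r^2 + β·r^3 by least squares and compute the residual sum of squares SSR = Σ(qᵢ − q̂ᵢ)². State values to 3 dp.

From the data, Σr^2·r^2 = 6644, Σr^2·r^3 = 59292, Σr^3·r^3 = 532172.
And Σr^2·q = -131966, Σr^3·q = -1183684.
Normal equations: [[6644, 59292]; [59292, 532172]]·[α, β]ᵀ = [-131966, -1183684]ᵀ.
det = 6644·532172 − 59292² = 20209504.
α = ((-131966)·532172 − 59292·(-1183684))/20209504 = -5702303/2526188; β = (6644·(-1183684) − 59292·(-131966))/20209504 = -4983553/2526188.
Residuals: -2166813/1263094, -1117818/631547, 732467/1263094, -1931/90221; SSR = 8099465/1263094.

SSR = 6.412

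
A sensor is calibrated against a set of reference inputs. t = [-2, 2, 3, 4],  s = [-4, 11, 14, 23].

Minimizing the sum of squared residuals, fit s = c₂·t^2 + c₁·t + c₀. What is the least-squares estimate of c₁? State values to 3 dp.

c₁ = 3.471

Setting ∂/∂c₂ … = 0 gives: 369·c₂ + 91·c₁ + 33·c₀ = 522;  91·c₂ + 33·c₁ + 7·c₀ = 164;  33·c₂ + 7·c₁ + 4·c₀ = 44.
Row-reducing yields c₂ = 813/1804, c₁ = 6261/1804, c₀ = 545/451.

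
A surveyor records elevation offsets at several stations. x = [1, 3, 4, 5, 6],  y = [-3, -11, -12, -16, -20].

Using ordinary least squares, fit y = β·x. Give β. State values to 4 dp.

From the data, Σx·x = 87.
Moment sums: Σx·y = -284.
β = (-284)/87 = -3.26437.

β = -3.2644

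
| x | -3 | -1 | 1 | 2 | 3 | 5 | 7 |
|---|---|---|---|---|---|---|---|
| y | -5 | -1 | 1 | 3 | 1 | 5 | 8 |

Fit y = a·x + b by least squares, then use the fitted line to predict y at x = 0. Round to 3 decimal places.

Sums needed: Σx·x = 98, Σx = 14, Σ1 = 7.
For Mᵀy: Σx·y = 107, Σy = 12.
Eliminating b: 7·(row 1) − 14·(row 2) gives 490·a = 7·107 − 14·12 = 581, so a = 83/70.
Then b = (12 − 14·(83/70))/7 = -23/35.
At x = 0: ŷ = (83/70)·(0) + (-23/35)·(1) = -23/35.

ŷ = -0.657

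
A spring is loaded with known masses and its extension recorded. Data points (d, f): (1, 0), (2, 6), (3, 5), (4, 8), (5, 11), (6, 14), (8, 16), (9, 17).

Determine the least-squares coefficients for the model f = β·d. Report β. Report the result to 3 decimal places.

Entries of AᵀA: Σd·d = 236.
And Σd·f = 479.
Hence β = 479 / 236 ≈ 2.02966.

β = 2.030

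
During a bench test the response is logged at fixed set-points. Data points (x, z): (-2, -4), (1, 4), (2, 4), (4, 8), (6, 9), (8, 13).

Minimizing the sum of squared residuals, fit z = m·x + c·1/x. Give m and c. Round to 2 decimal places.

From the data, Σx·x = 125, Σx·1/x = 6, Σ1/x·1/x = 925/576.
For Aᵀz: Σx·z = 210, Σ1/x·z = 105/8.
Δ = 125·(925/576) − 6² = 94889/576.
m = (210·(925/576) − 6·(105/8))/(94889/576) = 148890/94889; c = (125·(105/8) − 6·210)/(94889/576) = 219240/94889.

m = 1.57, c = 2.31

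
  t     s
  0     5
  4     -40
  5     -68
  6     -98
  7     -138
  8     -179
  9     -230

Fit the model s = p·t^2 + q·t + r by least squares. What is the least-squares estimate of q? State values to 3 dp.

From the data, Σt^2·t^2 = 15235, Σt^2·t = 1989, Σt^2 = 271, Σt·t = 271, Σt = 39, Σ1 = 7.
And Σt^2·s = -42716, Σt·s = -5556, Σs = -748.
Normal equations: [[15235, 1989, 271]; [1989, 271, 39]; [271, 39, 7]]·[p, q, r]ᵀ = [-42716, -5556, -748]ᵀ.
Solving the 3×3 system (Gaussian elimination) gives p = -128908/44121, q = 3104/14707, r = 32008/6303.

q = 0.211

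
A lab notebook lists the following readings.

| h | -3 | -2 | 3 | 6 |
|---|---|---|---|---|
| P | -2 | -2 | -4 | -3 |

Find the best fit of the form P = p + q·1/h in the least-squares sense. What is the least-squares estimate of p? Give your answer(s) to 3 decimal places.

The normal equations are: 4·p + (-1/3)·q = -11;  (-1/3)·p + (1/2)·q = -1/6.
(Σ1 = 4, Σ1/h = -1/3, Σ1/h·1/h = 1/2, ΣP = -11, Σ1/h·P = -1/6.)
Determinant 4·(1/2) − (-1/3)² = 17/9.
p = ((-11)·(1/2) − (-1/3)·(-1/6))/(17/9) = -50/17; q = (4·(-1/6) − (-1/3)·(-11))/(17/9) = -39/17.

p = -2.941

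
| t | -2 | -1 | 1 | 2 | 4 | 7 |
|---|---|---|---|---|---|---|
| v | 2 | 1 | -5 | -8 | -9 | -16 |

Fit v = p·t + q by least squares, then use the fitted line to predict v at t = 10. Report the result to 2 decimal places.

v̂ = -22.19

With design matrix M, MᵀM = [[75, 11]; [11, 6]] and Mᵀv = [-174, -35]ᵀ.
Determinant 75·6 − 11² = 329.
p = ((-174)·6 − 11·(-35))/329 = -659/329; q = (75·(-35) − 11·(-174))/329 = -711/329.
At t = 10: v̂ = (-659/329)·(10) + (-711/329)·(1) = -1043/47.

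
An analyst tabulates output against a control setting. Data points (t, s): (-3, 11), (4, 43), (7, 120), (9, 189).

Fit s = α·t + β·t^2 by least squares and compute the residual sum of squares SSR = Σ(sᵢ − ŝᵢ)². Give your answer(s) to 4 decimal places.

Compute the Gram sums: Σt·t = 155, Σt·t^2 = 1109, Σt^2·t^2 = 9299.
And Σt·s = 2680, Σt^2·s = 21976.
Determinant 155·9299 − 1109² = 211464.
α = (2680·9299 − 1109·21976)/211464 = 2546/979; β = (155·21976 − 1109·2680)/211464 = 2010/979.
Residuals: 317/979, -247/979, 1168/979, -63/89; SSR = 2049/979.

SSR = 2.0930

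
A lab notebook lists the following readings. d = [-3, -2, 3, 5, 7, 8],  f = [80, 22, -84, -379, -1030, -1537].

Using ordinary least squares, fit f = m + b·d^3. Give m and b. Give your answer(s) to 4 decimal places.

m = -2.3727, b = -2.9977

With design matrix A, AᵀA = [[6, 972]; [972, 396940]] and Aᵀf = [-2928, -1192213]ᵀ.
Determinant 6·396940 − 972² = 1436856.
m = ((-2928)·396940 − 972·(-1192213))/1436856 = -14953/6302; b = (6·(-1192213) − 972·(-2928))/1436856 = -37783/12604.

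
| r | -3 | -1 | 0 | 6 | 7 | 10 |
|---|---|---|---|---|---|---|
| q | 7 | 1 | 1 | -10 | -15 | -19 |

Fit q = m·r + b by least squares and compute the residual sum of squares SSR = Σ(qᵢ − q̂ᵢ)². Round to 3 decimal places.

The normal system XᵀX·[m, b]ᵀ = Xᵀq is [[195, 19]; [19, 6]]·[m, b]ᵀ = [-377, -35]ᵀ.
Δ = 195·6 − 19² = 809.
m = ((-377)·6 − 19·(-35))/809 = -1597/809; b = (195·(-35) − 19·(-377))/809 = 338/809.
Residuals: 534/809, -1126/809, 471/809, 1154/809, -1294/809, 261/809; SSR = 5994/809.

SSR = 7.409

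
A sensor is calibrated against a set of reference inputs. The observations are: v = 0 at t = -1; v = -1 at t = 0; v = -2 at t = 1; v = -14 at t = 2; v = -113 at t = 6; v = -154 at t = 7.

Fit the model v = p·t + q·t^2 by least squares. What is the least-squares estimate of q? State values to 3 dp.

Compute the Gram sums: Σt·t = 91, Σt·t^2 = 567, Σt^2·t^2 = 3715.
For Aᵀv: Σt·v = -1786, Σt^2·v = -11672.
So AᵀA·[p, q]ᵀ = Aᵀv: [[91, 567]; [567, 3715]]·[p, q]ᵀ = [-1786, -11672]ᵀ.
Determinant 91·3715 − 567² = 16576.
p = ((-1786)·3715 − 567·(-11672))/16576 = -8483/8288; q = (91·(-11672) − 567·(-1786))/16576 = -3535/1184.

q = -2.986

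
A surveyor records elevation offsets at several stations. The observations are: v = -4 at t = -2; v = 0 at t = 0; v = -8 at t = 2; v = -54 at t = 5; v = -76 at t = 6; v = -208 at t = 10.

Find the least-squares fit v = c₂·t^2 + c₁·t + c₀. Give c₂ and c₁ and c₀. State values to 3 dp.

Entries of XᵀX: Σt^2·t^2 = 11953, Σt^2·t = 1341, Σt^2 = 169, Σt·t = 169, Σt = 21, Σ1 = 6.
And Σt^2·v = -24934, Σt·v = -2814, Σv = -350.
Normal equations: [[11953, 1341, 169]; [1341, 169, 21]; [169, 21, 6]]·[c₂, c₁, c₀]ᵀ = [-24934, -2814, -350]ᵀ.
Inverting the 3×3 Gram matrix, [c₂, c₁, c₀]ᵀ = [-93289/46937, -48825/46937, 60536/46937]ᵀ.

c₂ = -1.988, c₁ = -1.040, c₀ = 1.290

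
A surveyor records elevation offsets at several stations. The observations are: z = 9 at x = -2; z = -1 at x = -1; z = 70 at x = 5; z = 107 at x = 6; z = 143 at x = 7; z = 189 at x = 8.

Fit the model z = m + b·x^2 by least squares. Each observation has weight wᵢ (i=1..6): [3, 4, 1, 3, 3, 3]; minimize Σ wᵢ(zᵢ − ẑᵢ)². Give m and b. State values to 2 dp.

m = -3.47, b = 3.01

Setting ∂/∂m … = 0 gives: 17·m + 488·b = 1410;  488·m + 24056·b = 70719.
(Σwᵢ·1 = 17, Σwᵢ·x^2 = 488, Σwᵢ·x^2·x^2 = 24056, Σwᵢ·z = 1410, Σwᵢ·x^2·z = 70719.)
Eliminating b: 24056·(row 1) − 488·(row 2) gives 170808·m = 24056·1410 − 488·70719 = -591912, so m = -24663/7117.
Then b = (70719 − 488·(-24663/7117))/24056 = 171381/56936.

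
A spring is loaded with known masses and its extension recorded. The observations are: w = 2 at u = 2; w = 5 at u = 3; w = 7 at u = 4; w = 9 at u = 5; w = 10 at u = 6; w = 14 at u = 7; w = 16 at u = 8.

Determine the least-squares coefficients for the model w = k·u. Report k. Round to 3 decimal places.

Normal-equation sums: Σu·u = 203.
Right-hand side: Σu·w = 378.
MᵀM·[k]ᵀ = Mᵀw becomes [[203]]·[k]ᵀ = [378]ᵀ.
k = 378/203 = 1.86207.

k = 1.862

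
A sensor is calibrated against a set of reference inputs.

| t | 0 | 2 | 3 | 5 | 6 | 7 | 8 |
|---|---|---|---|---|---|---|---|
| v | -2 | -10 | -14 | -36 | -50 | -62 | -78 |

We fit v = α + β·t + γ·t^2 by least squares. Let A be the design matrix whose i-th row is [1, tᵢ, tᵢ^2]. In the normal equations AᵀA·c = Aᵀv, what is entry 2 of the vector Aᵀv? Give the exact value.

Entry 2 ↔ basis t, so (Aᵀv)_{2} = Σᵢ (t)·vᵢ = (0)·(-2) + (2)·(-10) + (3)·(-14) + (5)·(-36) + (6)·(-50) + (7)·(-62) + (8)·(-78) = -1600.

-1600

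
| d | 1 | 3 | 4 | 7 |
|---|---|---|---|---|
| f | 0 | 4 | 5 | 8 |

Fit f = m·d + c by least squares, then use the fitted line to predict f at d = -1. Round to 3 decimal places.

f̂ = -1.893

XᵀX·[m, c]ᵀ = Xᵀf reads: 75·m + 15·c = 88;  15·m + 4·c = 17.
(Σd·d = 75, Σd = 15, Σ1 = 4, Σd·f = 88, Σf = 17.)
det = 75·4 − 15² = 75.
m = (88·4 − 15·17)/75 = 97/75; c = (75·17 − 15·88)/75 = -3/5.
At d = -1: f̂ = (97/75)·(-1) + (-3/5)·(1) = -142/75.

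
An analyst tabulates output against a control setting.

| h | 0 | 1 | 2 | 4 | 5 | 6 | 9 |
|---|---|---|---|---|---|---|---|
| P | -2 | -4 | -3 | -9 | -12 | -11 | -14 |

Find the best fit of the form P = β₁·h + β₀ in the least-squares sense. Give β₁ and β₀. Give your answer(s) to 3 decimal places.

Normal-equation sums: Σh·h = 163, Σh = 27, Σ1 = 7.
For AᵀP: Σh·P = -298, ΣP = -55.
So AᵀA·[β₁, β₀]ᵀ = AᵀP: [[163, 27]; [27, 7]]·[β₁, β₀]ᵀ = [-298, -55]ᵀ.
Δ = 163·7 − 27² = 412.
β₁ = ((-298)·7 − 27·(-55))/412 = -601/412; β₀ = (163·(-55) − 27·(-298))/412 = -919/412.

β₁ = -1.459, β₀ = -2.231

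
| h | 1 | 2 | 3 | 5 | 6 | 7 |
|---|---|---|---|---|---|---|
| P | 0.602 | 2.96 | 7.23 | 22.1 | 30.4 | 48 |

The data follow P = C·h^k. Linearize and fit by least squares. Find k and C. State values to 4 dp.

k = 2.2173, C = 0.6176

Linearized form: ln P = k·ln h + ln C. From the 6 transformed points,
Σln h = 7.1389, Σ(ln h)² = 11.2747, Σln P = 12.9372, Σln h·ln P = 21.5585.
Normal system: [[11.2747, 7.1389]; [7.1389, 6]]·[k, ln C]ᵀ = [21.5585, 12.9372]ᵀ.
Solving (det = 16.6845): k = 2.21729, ln C = -0.48197, so C = exp(-0.48197) = 0.61757.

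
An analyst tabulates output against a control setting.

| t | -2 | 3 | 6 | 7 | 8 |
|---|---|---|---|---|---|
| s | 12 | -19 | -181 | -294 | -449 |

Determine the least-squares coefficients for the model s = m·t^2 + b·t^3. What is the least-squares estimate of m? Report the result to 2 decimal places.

From the data, Σt^2·t^2 = 7890, Σt^2·t^3 = 57562, Σt^3·t^3 = 427242.
For Aᵀs: Σt^2·s = -49781, Σt^3·s = -370435.
Normal equations: [[7890, 57562]; [57562, 427242]]·[m, b]ᵀ = [-49781, -370435]ᵀ.
Eliminating b: 427242·(row 1) − 57562·(row 2) gives 57555536·m = 427242·(-49781) − 57562·(-370435) = 54445468, so m = 13611367/14388884.
Then b = ((-370435) − 57562·(13611367/14388884))/427242 = -14309557/14388884.

m = 0.95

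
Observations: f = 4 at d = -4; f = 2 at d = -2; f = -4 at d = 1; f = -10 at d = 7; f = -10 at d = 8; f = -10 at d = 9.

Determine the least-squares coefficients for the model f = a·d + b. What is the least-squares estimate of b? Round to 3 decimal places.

b = -1.081

The normal equations are: 215·a + 19·b = -264;  19·a + 6·b = -28.
Eliminating b: 6·(row 1) − 19·(row 2) gives 929·a = 6·(-264) − 19·(-28) = -1052, so a = -1052/929.
Then b = ((-28) − 19·(-1052/929))/6 = -1004/929.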